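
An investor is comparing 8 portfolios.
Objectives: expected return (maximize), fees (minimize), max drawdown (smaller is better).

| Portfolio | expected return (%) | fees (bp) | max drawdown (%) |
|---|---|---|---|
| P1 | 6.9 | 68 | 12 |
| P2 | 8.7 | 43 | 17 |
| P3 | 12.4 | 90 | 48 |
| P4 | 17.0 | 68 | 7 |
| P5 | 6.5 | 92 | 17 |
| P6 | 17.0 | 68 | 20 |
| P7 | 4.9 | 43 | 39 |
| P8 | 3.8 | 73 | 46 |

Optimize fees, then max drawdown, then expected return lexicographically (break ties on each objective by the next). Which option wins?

First minimize fees: best is 43, kept {P2, P7}.
Then minimize max drawdown: best is 17, kept {P2}.

P2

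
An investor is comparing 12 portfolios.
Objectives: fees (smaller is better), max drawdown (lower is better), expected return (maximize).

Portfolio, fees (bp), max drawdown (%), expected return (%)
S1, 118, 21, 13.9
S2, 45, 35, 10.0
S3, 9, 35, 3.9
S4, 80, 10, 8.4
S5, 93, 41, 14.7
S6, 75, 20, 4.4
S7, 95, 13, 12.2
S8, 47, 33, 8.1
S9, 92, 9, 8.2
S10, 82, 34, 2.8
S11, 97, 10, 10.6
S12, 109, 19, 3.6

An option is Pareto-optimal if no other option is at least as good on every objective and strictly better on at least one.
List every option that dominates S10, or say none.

S4, S6, S8

S4: fees 80≤82, max drawdown 10≤34, expected return 8.4≥2.8 — dominates S10.
S6: fees 75≤82, max drawdown 20≤34, expected return 4.4≥2.8 — dominates S10.
S8: fees 47≤82, max drawdown 33≤34, expected return 8.1≥2.8 — dominates S10.
Others (S1, S2, S3, S5, S7, S9, S11, S12) are each worse than S10 on at least one objective.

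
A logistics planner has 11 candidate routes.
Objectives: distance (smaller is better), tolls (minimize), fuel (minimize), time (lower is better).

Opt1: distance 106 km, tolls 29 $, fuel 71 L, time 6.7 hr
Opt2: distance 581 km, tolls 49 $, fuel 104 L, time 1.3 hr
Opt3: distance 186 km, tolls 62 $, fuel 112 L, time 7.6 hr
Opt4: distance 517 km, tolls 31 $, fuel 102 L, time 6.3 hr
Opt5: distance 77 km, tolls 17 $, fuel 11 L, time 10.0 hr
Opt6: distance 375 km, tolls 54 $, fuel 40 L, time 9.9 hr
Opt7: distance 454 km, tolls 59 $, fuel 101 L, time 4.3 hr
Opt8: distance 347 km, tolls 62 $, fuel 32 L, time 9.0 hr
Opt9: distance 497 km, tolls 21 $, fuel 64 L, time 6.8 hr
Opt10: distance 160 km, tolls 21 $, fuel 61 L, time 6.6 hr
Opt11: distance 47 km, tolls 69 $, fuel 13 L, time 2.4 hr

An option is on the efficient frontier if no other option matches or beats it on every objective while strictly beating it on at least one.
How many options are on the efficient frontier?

Opt1: not dominated.
Opt2: not dominated (best time).
Opt3: dominated by Opt1 (distance 106≤186, tolls 29≤62, fuel 71≤112, time 6.7≤7.6).
Opt4: not dominated.
Opt5: not dominated (best tolls).
Opt6: not dominated.
Opt7: not dominated.
Opt8: not dominated.
Opt9: dominated by Opt10 (distance 160≤497, tolls 21≤21, fuel 61≤64, time 6.6≤6.8).
Opt10: not dominated.
Opt11: not dominated (best distance).
Pareto-optimal: Opt1, Opt2, Opt4, Opt5, Opt6, Opt7, Opt8, Opt10, Opt11 → 9.

9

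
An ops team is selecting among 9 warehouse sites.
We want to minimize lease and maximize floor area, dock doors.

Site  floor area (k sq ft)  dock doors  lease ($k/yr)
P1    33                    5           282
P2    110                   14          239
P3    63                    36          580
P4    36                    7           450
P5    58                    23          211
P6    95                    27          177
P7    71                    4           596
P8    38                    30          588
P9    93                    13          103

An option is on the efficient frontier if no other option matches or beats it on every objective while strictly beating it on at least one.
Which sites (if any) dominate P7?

P2, P6, P9

P2: floor area 110≥71, dock doors 14≥4, lease 239≤596 — dominates P7.
P6: floor area 95≥71, dock doors 27≥4, lease 177≤596 — dominates P7.
P9: floor area 93≥71, dock doors 13≥4, lease 103≤596 — dominates P7.
Others (P1, P3, P4, P5, P8) are each worse than P7 on at least one objective.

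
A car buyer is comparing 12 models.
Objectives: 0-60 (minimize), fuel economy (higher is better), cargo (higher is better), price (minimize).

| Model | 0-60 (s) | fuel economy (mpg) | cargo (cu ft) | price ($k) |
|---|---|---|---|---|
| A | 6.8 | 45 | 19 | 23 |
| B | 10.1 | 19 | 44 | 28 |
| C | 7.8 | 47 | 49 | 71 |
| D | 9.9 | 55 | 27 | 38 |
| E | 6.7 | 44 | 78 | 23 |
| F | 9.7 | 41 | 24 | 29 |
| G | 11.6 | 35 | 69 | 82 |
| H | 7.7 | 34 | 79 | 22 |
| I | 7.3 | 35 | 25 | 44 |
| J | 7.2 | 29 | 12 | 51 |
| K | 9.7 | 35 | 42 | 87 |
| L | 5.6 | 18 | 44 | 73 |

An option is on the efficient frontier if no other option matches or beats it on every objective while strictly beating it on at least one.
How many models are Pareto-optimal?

6

A: not dominated.
B: dominated by E (0-60 6.7≤10.1, fuel economy 44≥19, cargo 78≥44, price 23≤28).
C: not dominated.
D: not dominated (best fuel economy).
E: not dominated.
F: dominated by E (0-60 6.7≤9.7, fuel economy 44≥41, cargo 78≥24, price 23≤29).
G: dominated by E (0-60 6.7≤11.6, fuel economy 44≥35, cargo 78≥69, price 23≤82).
H: not dominated (best cargo).
I: dominated by E (0-60 6.7≤7.3, fuel economy 44≥35, cargo 78≥25, price 23≤44).
J: dominated by A (0-60 6.8≤7.2, fuel economy 45≥29, cargo 19≥12, price 23≤51).
K: dominated by C (0-60 7.8≤9.7, fuel economy 47≥35, cargo 49≥42, price 71≤87).
L: not dominated (best 0-60).
Pareto-optimal: A, C, D, E, H, L → 6.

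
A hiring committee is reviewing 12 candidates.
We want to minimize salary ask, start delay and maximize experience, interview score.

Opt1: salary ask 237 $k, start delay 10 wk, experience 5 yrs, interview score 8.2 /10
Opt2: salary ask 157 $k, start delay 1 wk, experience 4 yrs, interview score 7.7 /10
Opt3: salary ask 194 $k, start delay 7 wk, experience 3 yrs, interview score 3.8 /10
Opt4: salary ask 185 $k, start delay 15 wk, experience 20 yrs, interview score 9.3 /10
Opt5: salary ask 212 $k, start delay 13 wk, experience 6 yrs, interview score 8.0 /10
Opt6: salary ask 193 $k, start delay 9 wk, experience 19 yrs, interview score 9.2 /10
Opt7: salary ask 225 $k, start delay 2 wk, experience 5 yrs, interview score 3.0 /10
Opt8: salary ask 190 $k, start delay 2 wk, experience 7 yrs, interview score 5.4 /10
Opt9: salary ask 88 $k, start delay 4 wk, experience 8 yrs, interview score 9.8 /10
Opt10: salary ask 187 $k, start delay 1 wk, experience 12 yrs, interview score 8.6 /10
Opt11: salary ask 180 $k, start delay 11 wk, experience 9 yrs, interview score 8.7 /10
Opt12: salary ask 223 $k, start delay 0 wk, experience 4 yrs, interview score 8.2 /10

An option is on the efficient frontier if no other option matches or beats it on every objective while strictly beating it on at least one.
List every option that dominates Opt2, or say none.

Opt1: worse on salary ask (237 vs 157).
Opt3: worse on salary ask (194 vs 157).
Opt4: worse on salary ask (185 vs 157).
Opt5: worse on salary ask (212 vs 157).
Opt6: worse on salary ask (193 vs 157).
Opt7: worse on salary ask (225 vs 157).
Opt8: worse on salary ask (190 vs 157).
Opt9: worse on start delay (4 vs 1).
Opt10: worse on salary ask (187 vs 157).
Opt11: worse on salary ask (180 vs 157).
Opt12: worse on salary ask (223 vs 157).
No option dominates Opt2.

none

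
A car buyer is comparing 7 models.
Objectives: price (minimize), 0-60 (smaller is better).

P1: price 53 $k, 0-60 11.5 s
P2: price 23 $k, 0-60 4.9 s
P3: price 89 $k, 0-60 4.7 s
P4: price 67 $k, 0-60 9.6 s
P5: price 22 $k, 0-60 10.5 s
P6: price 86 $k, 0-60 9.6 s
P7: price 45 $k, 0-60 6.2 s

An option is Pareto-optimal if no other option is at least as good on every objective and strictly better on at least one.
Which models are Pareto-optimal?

P1: dominated by P2 (price 23≤53, 0-60 4.9≤11.5).
P2: not dominated.
P3: not dominated (best 0-60).
P4: dominated by P2 (price 23≤67, 0-60 4.9≤9.6).
P5: not dominated (best price).
P6: dominated by P2 (price 23≤86, 0-60 4.9≤9.6).
P7: dominated by P2 (price 23≤45, 0-60 4.9≤6.2).

P2, P3, P5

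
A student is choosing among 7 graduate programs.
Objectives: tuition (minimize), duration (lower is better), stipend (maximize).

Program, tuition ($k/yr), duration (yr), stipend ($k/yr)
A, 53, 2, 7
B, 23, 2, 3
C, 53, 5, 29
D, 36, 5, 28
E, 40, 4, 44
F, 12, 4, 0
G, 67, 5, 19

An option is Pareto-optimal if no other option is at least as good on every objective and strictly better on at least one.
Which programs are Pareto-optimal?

A: not dominated.
B: not dominated.
C: dominated by E (tuition 40≤53, duration 4≤5, stipend 44≥29).
D: not dominated.
E: not dominated (best stipend).
F: not dominated (best tuition).
G: dominated by C (tuition 53≤67, duration 5≤5, stipend 29≥19).

A, B, D, E, F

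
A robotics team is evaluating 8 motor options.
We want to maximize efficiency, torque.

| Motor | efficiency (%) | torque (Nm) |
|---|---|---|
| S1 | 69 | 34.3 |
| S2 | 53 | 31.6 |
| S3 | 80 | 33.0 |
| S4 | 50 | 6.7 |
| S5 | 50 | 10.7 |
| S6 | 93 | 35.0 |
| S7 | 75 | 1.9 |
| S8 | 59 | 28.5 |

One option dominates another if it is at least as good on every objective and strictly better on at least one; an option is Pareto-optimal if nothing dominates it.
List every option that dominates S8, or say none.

S1, S3, S6

S1: efficiency 69≥59, torque 34.3≥28.5 — dominates S8.
S3: efficiency 80≥59, torque 33.0≥28.5 — dominates S8.
S6: efficiency 93≥59, torque 35.0≥28.5 — dominates S8.
Others (S2, S4, S5, S7) are each worse than S8 on at least one objective.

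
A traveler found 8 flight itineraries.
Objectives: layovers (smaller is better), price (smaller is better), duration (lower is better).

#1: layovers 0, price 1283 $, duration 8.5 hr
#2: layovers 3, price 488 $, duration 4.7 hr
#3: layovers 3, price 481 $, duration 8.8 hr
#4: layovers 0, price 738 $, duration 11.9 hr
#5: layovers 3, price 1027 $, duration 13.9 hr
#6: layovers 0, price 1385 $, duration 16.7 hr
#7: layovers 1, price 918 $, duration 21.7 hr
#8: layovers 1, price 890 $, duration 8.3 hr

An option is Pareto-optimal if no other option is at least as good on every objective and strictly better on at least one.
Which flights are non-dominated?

#1: not dominated.
#2: not dominated (best duration).
#3: not dominated (best price).
#4: not dominated.
#5: dominated by #2 (layovers 3≤3, price 488≤1027, duration 4.7≤13.9).
#6: dominated by #1 (layovers 0≤0, price 1283≤1385, duration 8.5≤16.7).
#7: dominated by #4 (layovers 0≤1, price 738≤918, duration 11.9≤21.7).
#8: not dominated.

#1, #2, #3, #4, #8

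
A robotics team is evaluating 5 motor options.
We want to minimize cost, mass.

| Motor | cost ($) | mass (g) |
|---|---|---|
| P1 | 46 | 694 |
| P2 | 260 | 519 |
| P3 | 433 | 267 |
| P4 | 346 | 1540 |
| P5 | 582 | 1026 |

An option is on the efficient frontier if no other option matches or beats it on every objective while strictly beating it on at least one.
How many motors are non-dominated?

3

P1: not dominated (best cost).
P2: not dominated.
P3: not dominated (best mass).
P4: dominated by P1 (cost 46≤346, mass 694≤1540).
P5: dominated by P1 (cost 46≤582, mass 694≤1026).
Pareto-optimal: P1, P2, P3 → 3.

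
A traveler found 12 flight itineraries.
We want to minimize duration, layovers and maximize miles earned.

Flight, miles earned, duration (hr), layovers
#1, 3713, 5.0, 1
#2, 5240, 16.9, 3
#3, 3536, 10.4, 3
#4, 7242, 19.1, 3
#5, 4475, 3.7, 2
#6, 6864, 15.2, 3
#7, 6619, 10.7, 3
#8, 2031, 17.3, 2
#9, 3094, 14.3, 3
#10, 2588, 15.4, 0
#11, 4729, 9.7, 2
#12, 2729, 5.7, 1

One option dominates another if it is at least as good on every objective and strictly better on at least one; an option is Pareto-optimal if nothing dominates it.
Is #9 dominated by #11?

#11 vs #9: miles earned 4729≥3094, duration 9.7≤14.3, layovers 2≤3 — #11 is at least as good on every objective with at least one strict improvement.

Yes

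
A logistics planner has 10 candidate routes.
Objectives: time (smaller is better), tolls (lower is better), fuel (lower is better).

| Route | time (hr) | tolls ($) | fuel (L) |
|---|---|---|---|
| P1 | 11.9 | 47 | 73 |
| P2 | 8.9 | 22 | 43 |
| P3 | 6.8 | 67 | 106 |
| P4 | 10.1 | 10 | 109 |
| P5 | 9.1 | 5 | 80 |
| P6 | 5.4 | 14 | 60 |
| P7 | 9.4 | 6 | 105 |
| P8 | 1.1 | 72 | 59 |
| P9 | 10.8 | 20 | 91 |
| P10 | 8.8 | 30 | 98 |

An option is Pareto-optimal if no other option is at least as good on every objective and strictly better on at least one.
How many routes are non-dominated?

4

P1: dominated by P2 (time 8.9≤11.9, tolls 22≤47, fuel 43≤73).
P2: not dominated (best fuel).
P3: dominated by P6 (time 5.4≤6.8, tolls 14≤67, fuel 60≤106).
P4: dominated by P5 (time 9.1≤10.1, tolls 5≤10, fuel 80≤109).
P5: not dominated (best tolls).
P6: not dominated.
P7: dominated by P5 (time 9.1≤9.4, tolls 5≤6, fuel 80≤105).
P8: not dominated (best time).
P9: dominated by P5 (time 9.1≤10.8, tolls 5≤20, fuel 80≤91).
P10: dominated by P6 (time 5.4≤8.8, tolls 14≤30, fuel 60≤98).
Pareto-optimal: P2, P5, P6, P8 → 4.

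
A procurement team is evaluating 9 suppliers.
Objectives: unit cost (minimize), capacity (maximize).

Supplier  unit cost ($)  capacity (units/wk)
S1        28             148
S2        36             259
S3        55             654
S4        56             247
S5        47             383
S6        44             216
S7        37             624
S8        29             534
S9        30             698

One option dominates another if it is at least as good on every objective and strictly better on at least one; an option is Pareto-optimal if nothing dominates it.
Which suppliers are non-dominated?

S1: not dominated (best unit cost).
S2: dominated by S8 (unit cost 29≤36, capacity 534≥259).
S3: dominated by S9 (unit cost 30≤55, capacity 698≥654).
S4: dominated by S2 (unit cost 36≤56, capacity 259≥247).
S5: dominated by S7 (unit cost 37≤47, capacity 624≥383).
S6: dominated by S2 (unit cost 36≤44, capacity 259≥216).
S7: dominated by S9 (unit cost 30≤37, capacity 698≥624).
S8: not dominated.
S9: not dominated (best capacity).

S1, S8, S9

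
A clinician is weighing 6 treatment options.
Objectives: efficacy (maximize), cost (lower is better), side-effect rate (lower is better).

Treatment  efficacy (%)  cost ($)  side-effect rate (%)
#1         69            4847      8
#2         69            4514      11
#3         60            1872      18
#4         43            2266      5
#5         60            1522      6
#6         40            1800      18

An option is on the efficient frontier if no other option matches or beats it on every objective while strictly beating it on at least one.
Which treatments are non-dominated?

#1, #2, #4, #5

#1: not dominated.
#2: not dominated.
#3: dominated by #5 (efficacy 60≥60, cost 1522≤1872, side-effect rate 6≤18).
#4: not dominated (best side-effect rate).
#5: not dominated (best cost).
#6: dominated by #5 (efficacy 60≥40, cost 1522≤1800, side-effect rate 6≤18).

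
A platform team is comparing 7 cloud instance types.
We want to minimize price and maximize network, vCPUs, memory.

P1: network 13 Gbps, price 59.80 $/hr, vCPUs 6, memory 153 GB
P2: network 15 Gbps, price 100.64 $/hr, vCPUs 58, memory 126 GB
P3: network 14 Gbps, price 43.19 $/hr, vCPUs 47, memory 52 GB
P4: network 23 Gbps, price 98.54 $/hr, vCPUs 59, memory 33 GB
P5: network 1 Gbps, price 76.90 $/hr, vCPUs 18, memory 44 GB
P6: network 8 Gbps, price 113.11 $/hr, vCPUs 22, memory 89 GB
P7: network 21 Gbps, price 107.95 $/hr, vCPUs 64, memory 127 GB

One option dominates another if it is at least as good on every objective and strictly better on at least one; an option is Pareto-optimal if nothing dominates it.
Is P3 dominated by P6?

P6 vs P3: P6 is worse on network (8 vs 14), so it does not dominate P3.

No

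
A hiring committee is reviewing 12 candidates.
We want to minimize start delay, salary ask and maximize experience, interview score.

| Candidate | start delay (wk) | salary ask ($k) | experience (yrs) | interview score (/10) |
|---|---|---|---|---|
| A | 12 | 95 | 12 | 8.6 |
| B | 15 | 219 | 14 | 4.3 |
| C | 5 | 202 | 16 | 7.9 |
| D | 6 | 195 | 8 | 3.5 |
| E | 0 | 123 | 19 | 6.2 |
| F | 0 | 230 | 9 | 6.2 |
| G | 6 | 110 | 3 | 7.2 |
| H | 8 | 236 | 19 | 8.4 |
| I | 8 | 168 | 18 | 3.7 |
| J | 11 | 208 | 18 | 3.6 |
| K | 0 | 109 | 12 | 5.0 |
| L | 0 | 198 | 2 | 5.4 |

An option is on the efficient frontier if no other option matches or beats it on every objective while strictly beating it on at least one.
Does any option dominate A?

No

B: worse on start delay (15 vs 12).
C: worse on salary ask (202 vs 95).
D: worse on salary ask (195 vs 95).
E: worse on salary ask (123 vs 95).
F: worse on salary ask (230 vs 95).
G: worse on salary ask (110 vs 95).
H: worse on salary ask (236 vs 95).
I: worse on salary ask (168 vs 95).
J: worse on salary ask (208 vs 95).
K: worse on salary ask (109 vs 95).
L: worse on salary ask (198 vs 95).
No option is at least as good as A on every objective and strictly better on one.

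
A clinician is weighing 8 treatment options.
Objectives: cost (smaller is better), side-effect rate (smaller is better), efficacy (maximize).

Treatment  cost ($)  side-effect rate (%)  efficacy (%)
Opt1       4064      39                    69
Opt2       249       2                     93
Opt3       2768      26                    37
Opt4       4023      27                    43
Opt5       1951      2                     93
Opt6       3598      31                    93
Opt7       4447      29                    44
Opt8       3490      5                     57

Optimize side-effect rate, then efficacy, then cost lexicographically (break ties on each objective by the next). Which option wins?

First minimize side-effect rate: best is 2, kept {Opt2, Opt5}.
Then maximize efficacy: best is 93, kept {Opt2, Opt5}.
Then minimize cost: best is 249, kept {Opt2}.

Opt2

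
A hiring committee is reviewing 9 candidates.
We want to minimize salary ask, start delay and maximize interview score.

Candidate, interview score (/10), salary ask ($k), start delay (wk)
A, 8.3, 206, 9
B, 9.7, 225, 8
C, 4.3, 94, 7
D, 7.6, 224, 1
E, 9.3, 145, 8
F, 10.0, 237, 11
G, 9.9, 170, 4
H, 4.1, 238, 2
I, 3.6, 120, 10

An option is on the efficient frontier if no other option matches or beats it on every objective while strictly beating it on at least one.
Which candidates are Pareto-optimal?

C, D, E, F, G

A: dominated by E (interview score 9.3≥8.3, salary ask 145≤206, start delay 8≤9).
B: dominated by G (interview score 9.9≥9.7, salary ask 170≤225, start delay 4≤8).
C: not dominated (best salary ask).
D: not dominated (best start delay).
E: not dominated.
F: not dominated (best interview score).
G: not dominated.
H: dominated by D (interview score 7.6≥4.1, salary ask 224≤238, start delay 1≤2).
I: dominated by C (interview score 4.3≥3.6, salary ask 94≤120, start delay 7≤10).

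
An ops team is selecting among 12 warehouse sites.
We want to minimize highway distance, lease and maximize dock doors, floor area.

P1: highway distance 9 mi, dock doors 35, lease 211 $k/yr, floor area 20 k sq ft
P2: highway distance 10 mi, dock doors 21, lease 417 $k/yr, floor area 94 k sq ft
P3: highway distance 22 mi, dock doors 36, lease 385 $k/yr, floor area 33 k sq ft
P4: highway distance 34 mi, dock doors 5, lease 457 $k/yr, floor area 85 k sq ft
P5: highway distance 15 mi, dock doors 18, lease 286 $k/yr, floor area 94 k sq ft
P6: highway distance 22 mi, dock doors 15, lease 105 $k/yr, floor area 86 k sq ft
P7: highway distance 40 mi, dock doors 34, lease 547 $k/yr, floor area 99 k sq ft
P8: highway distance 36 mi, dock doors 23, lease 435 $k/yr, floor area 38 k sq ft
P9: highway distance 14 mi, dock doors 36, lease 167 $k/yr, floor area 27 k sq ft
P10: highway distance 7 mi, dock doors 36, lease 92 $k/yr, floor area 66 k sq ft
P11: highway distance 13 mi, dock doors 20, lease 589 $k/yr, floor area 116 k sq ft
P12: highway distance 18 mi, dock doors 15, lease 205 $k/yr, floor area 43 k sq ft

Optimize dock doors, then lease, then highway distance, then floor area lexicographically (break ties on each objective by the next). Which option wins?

First maximize dock doors: best is 36, kept {P3, P9, P10}.
Then minimize lease: best is 92, kept {P10}.

P10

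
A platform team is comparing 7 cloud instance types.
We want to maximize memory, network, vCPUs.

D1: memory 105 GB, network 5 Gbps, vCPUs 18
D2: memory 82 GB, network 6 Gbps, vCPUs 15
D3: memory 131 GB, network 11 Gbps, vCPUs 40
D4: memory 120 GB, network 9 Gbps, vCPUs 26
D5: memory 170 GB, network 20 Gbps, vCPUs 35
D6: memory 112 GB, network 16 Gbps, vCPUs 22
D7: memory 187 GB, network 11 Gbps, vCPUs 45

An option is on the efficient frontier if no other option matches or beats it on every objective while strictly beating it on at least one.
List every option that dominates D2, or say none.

D3, D4, D5, D6, D7

D3: memory 131≥82, network 11≥6, vCPUs 40≥15 — dominates D2.
D4: memory 120≥82, network 9≥6, vCPUs 26≥15 — dominates D2.
D5: memory 170≥82, network 20≥6, vCPUs 35≥15 — dominates D2.
D6: memory 112≥82, network 16≥6, vCPUs 22≥15 — dominates D2.
D7: memory 187≥82, network 11≥6, vCPUs 45≥15 — dominates D2.
Others (D1) are each worse than D2 on at least one objective.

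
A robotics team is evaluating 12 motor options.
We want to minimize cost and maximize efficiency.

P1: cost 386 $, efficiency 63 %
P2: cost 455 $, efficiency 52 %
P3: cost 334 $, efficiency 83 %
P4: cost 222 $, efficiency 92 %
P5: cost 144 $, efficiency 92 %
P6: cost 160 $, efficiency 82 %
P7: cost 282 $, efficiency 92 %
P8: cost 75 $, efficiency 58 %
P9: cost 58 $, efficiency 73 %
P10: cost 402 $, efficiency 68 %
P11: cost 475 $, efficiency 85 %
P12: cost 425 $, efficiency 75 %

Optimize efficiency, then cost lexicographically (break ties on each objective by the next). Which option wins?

P5

First maximize efficiency: best is 92, kept {P4, P5, P7}.
Then minimize cost: best is 144, kept {P5}.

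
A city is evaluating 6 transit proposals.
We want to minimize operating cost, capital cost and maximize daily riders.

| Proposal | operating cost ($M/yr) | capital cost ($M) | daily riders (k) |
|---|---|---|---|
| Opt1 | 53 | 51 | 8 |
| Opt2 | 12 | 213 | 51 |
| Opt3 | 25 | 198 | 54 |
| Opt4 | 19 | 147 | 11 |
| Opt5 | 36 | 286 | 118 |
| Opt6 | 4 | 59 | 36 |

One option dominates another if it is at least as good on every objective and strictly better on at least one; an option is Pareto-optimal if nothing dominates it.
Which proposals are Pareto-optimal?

Opt1: not dominated (best capital cost).
Opt2: not dominated.
Opt3: not dominated.
Opt4: dominated by Opt6 (operating cost 4≤19, capital cost 59≤147, daily riders 36≥11).
Opt5: not dominated (best daily riders).
Opt6: not dominated (best operating cost).

Opt1, Opt2, Opt3, Opt5, Opt6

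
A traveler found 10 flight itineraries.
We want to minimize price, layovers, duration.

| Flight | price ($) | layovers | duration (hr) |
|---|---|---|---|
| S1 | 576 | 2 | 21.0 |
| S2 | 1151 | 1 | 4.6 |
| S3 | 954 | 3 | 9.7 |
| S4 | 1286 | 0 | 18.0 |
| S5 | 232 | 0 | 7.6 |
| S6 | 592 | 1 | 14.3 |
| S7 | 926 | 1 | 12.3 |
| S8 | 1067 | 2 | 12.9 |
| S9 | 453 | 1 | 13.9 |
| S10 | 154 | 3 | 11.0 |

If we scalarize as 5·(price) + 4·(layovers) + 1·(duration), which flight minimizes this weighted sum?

S1: 5·576 + 4·2 + 1·21.0 = 2909.0
S2: 5·1151 + 4·1 + 1·4.6 = 5763.6
S3: 5·954 + 4·3 + 1·9.7 = 4791.7
S4: 5·1286 + 4·0 + 1·18.0 = 6448.0
S5: 5·232 + 4·0 + 1·7.6 = 1167.6
S6: 5·592 + 4·1 + 1·14.3 = 2978.3
S7: 5·926 + 4·1 + 1·12.3 = 4646.3
S8: 5·1067 + 4·2 + 1·12.9 = 5355.9
S9: 5·453 + 4·1 + 1·13.9 = 2282.9
S10: 5·154 + 4·3 + 1·11.0 = 793.0
Lowest: S10 at 793.0.

S10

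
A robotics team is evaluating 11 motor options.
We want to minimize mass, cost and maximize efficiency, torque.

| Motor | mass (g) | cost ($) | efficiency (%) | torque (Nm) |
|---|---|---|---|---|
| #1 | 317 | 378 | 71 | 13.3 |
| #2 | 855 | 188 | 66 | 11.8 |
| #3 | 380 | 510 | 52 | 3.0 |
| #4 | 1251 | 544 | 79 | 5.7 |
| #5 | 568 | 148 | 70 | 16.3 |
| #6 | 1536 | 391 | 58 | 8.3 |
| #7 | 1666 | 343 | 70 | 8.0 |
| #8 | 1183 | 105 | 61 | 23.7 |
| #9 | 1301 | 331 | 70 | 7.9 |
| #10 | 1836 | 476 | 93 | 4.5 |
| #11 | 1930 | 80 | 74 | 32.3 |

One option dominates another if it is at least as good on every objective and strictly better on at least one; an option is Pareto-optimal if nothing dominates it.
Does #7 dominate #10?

No

#7 vs #10: #7 is worse on efficiency (70 vs 93), so it does not dominate #10.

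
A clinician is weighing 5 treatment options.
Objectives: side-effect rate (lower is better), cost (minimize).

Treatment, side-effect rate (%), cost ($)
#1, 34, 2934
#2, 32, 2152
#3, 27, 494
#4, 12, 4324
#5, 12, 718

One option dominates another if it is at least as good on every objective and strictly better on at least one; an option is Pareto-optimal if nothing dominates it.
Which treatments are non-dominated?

#1: dominated by #2 (side-effect rate 32≤34, cost 2152≤2934).
#2: dominated by #3 (side-effect rate 27≤32, cost 494≤2152).
#3: not dominated (best cost).
#4: dominated by #5 (side-effect rate 12≤12, cost 718≤4324).
#5: not dominated.

#3, #5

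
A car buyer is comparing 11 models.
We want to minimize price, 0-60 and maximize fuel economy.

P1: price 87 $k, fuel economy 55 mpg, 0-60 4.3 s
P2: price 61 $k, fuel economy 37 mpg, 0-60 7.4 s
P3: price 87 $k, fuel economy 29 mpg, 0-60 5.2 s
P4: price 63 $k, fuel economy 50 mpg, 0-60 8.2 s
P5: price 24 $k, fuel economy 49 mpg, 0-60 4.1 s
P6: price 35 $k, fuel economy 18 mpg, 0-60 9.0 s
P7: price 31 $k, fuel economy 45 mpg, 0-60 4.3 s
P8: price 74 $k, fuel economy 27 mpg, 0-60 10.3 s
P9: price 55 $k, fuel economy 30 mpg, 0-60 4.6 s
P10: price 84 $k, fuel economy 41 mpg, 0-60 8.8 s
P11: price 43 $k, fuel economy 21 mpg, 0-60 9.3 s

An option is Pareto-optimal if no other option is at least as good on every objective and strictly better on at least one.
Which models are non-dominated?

P1: not dominated (best fuel economy).
P2: dominated by P5 (price 24≤61, fuel economy 49≥37, 0-60 4.1≤7.4).
P3: dominated by P1 (price 87≤87, fuel economy 55≥29, 0-60 4.3≤5.2).
P4: not dominated.
P5: not dominated (best price).
P6: dominated by P5 (price 24≤35, fuel economy 49≥18, 0-60 4.1≤9.0).
P7: dominated by P5 (price 24≤31, fuel economy 49≥45, 0-60 4.1≤4.3).
P8: dominated by P2 (price 61≤74, fuel economy 37≥27, 0-60 7.4≤10.3).
P9: dominated by P5 (price 24≤55, fuel economy 49≥30, 0-60 4.1≤4.6).
P10: dominated by P4 (price 63≤84, fuel economy 50≥41, 0-60 8.2≤8.8).
P11: dominated by P5 (price 24≤43, fuel economy 49≥21, 0-60 4.1≤9.3).

P1, P4, P5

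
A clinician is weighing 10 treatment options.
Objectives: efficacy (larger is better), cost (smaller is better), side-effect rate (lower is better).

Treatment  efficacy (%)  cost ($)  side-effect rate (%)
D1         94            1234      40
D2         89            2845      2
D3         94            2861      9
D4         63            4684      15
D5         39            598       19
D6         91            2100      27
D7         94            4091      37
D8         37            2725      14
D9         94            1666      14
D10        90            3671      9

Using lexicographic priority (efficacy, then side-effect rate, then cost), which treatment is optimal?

D3

First maximize efficacy: best is 94, kept {D1, D3, D7, D9}.
Then minimize side-effect rate: best is 9, kept {D3}.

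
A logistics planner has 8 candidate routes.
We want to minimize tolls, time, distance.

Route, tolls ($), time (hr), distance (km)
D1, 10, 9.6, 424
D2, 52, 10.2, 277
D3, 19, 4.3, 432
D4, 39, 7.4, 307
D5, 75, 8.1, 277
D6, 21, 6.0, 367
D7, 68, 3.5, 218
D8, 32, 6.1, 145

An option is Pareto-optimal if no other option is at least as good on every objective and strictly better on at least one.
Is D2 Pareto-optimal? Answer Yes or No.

No

D8 vs D2: tolls 32≤52, time 6.1≤10.2, distance 145≤277 — D8 is at least as good on every objective and strictly better on at least one, so D8 dominates D2.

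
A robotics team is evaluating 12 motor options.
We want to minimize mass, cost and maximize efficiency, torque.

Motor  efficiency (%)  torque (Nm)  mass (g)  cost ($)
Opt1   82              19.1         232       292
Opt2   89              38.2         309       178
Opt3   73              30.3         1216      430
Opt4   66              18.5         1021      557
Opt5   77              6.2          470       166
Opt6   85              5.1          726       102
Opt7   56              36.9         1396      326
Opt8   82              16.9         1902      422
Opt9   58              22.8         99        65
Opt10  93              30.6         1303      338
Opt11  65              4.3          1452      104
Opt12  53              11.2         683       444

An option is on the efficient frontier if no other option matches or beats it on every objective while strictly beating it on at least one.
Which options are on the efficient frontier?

Opt1, Opt2, Opt5, Opt6, Opt9, Opt10

Opt1: not dominated.
Opt2: not dominated (best torque).
Opt3: dominated by Opt2 (efficiency 89≥73, torque 38.2≥30.3, mass 309≤1216, cost 178≤430).
Opt4: dominated by Opt1 (efficiency 82≥66, torque 19.1≥18.5, mass 232≤1021, cost 292≤557).
Opt5: not dominated.
Opt6: not dominated.
Opt7: dominated by Opt2 (efficiency 89≥56, torque 38.2≥36.9, mass 309≤1396, cost 178≤326).
Opt8: dominated by Opt1 (efficiency 82≥82, torque 19.1≥16.9, mass 232≤1902, cost 292≤422).
Opt9: not dominated (best mass).
Opt10: not dominated (best efficiency).
Opt11: dominated by Opt6 (efficiency 85≥65, torque 5.1≥4.3, mass 726≤1452, cost 102≤104).
Opt12: dominated by Opt1 (efficiency 82≥53, torque 19.1≥11.2, mass 232≤683, cost 292≤444).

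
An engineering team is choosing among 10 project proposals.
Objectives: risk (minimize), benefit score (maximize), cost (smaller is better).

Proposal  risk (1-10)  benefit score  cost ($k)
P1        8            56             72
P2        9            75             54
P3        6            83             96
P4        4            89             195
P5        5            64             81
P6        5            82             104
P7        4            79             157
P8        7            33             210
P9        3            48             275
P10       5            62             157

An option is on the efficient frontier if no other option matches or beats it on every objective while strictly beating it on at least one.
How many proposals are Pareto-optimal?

P1: not dominated.
P2: not dominated (best cost).
P3: not dominated.
P4: not dominated (best benefit score).
P5: not dominated.
P6: not dominated.
P7: not dominated.
P8: dominated by P3 (risk 6≤7, benefit score 83≥33, cost 96≤210).
P9: not dominated (best risk).
P10: dominated by P5 (risk 5≤5, benefit score 64≥62, cost 81≤157).
Pareto-optimal: P1, P2, P3, P4, P5, P6, P7, P9 → 8.

8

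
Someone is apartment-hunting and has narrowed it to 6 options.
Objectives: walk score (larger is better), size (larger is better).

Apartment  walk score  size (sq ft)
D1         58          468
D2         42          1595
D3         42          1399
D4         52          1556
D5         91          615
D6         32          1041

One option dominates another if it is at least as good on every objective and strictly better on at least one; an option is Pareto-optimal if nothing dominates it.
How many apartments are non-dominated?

D1: dominated by D5 (walk score 91≥58, size 615≥468).
D2: not dominated (best size).
D3: dominated by D2 (walk score 42≥42, size 1595≥1399).
D4: not dominated.
D5: not dominated (best walk score).
D6: dominated by D2 (walk score 42≥32, size 1595≥1041).
Pareto-optimal: D2, D4, D5 → 3.

3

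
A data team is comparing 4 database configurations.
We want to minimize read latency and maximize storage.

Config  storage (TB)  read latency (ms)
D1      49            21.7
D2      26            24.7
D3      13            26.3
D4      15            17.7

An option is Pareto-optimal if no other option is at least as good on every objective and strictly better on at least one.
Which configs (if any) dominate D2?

D1: storage 49≥26, read latency 21.7≤24.7 — dominates D2.
Others (D3, D4) are each worse than D2 on at least one objective.

D1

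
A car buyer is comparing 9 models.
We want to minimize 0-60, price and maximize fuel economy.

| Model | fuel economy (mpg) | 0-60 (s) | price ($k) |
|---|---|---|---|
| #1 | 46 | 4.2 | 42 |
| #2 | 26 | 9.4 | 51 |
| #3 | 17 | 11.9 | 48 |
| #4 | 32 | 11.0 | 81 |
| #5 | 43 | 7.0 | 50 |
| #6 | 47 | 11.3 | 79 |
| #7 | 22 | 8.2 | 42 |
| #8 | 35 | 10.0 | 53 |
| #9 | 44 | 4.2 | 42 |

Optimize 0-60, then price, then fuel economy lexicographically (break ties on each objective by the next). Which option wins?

First minimize 0-60: best is 4.2, kept {#1, #9}.
Then minimize price: best is 42, kept {#1, #9}.
Then maximize fuel economy: best is 46, kept {#1}.

#1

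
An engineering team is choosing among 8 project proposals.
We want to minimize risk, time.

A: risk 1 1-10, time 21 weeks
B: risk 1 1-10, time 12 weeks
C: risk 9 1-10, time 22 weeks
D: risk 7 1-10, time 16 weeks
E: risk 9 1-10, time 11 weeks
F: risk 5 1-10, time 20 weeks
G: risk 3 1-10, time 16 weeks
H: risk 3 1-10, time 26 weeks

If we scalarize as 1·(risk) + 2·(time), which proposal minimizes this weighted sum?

A: 1·1 + 2·21 = 43
B: 1·1 + 2·12 = 25
C: 1·9 + 2·22 = 53
D: 1·7 + 2·16 = 39
E: 1·9 + 2·11 = 31
F: 1·5 + 2·20 = 45
G: 1·3 + 2·16 = 35
H: 1·3 + 2·26 = 55
Lowest: B at 25.

B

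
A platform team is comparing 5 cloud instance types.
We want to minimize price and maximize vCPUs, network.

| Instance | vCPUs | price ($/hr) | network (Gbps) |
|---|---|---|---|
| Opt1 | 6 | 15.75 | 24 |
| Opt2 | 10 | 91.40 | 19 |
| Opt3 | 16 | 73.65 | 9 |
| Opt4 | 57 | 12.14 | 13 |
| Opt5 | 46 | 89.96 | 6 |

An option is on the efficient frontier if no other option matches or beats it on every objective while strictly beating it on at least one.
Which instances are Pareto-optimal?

Opt1: not dominated (best network).
Opt2: not dominated.
Opt3: dominated by Opt4 (vCPUs 57≥16, price 12.14≤73.65, network 13≥9).
Opt4: not dominated (best vCPUs).
Opt5: dominated by Opt4 (vCPUs 57≥46, price 12.14≤89.96, network 13≥6).

Opt1, Opt2, Opt4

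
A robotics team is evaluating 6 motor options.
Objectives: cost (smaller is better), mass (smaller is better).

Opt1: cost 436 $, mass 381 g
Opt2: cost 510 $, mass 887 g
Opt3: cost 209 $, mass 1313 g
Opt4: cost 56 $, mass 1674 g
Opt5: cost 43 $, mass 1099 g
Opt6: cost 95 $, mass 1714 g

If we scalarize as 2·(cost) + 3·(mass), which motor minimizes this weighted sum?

Opt1

Opt1: 2·436 + 3·381 = 2015
Opt2: 2·510 + 3·887 = 3681
Opt3: 2·209 + 3·1313 = 4357
Opt4: 2·56 + 3·1674 = 5134
Opt5: 2·43 + 3·1099 = 3383
Opt6: 2·95 + 3·1714 = 5332
Lowest: Opt1 at 2015.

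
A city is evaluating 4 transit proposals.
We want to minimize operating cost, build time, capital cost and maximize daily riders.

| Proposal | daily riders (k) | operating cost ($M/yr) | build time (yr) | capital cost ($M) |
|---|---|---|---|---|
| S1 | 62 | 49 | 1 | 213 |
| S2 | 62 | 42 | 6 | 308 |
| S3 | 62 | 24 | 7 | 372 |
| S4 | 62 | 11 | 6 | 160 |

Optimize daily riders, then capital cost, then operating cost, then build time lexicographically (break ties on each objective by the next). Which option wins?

S4

First maximize daily riders: best is 62, kept {S1, S2, S3, S4}.
Then minimize capital cost: best is 160, kept {S4}.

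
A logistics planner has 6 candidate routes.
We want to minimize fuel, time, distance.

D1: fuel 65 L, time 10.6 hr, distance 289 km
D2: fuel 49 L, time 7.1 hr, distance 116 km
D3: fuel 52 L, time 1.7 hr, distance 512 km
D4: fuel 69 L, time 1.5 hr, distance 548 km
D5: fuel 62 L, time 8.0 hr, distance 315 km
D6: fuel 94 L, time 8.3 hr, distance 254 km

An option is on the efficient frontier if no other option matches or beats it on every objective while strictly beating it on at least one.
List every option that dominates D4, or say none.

D1: worse on time (10.6 vs 1.5).
D2: worse on time (7.1 vs 1.5).
D3: worse on time (1.7 vs 1.5).
D5: worse on time (8.0 vs 1.5).
D6: worse on fuel (94 vs 69).
No option dominates D4.

none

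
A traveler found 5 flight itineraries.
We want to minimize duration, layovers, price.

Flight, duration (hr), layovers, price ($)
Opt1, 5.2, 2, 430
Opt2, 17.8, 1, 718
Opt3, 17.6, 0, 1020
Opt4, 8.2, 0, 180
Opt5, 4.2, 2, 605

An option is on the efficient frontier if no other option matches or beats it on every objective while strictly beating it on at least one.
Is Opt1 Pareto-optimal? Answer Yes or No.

Opt2: worse on duration (17.8 vs 5.2).
Opt3: worse on duration (17.6 vs 5.2).
Opt4: worse on duration (8.2 vs 5.2).
Opt5: worse on price (605 vs 430).
No option is at least as good as Opt1 on every objective and strictly better on one.

Yes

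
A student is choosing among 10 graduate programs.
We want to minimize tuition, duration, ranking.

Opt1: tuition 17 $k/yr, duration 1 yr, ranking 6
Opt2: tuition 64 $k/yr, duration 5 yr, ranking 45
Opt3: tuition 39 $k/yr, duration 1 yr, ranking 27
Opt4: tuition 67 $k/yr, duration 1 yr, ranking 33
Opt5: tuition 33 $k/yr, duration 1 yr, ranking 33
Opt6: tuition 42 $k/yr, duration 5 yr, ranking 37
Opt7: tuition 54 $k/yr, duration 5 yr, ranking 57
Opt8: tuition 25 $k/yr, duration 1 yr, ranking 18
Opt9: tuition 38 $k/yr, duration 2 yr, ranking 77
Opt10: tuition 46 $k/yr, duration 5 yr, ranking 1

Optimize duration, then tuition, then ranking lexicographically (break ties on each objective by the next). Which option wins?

First minimize duration: best is 1, kept {Opt1, Opt3, Opt4, Opt5, Opt8}.
Then minimize tuition: best is 17, kept {Opt1}.

Opt1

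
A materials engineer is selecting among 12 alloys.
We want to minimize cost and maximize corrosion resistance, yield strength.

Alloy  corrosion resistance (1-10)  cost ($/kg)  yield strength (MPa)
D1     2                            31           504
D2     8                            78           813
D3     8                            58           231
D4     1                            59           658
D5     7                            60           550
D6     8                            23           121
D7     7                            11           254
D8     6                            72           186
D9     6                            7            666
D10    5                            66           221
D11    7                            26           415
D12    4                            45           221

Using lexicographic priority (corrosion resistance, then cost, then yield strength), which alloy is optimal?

First maximize corrosion resistance: best is 8, kept {D2, D3, D6}.
Then minimize cost: best is 23, kept {D6}.

D6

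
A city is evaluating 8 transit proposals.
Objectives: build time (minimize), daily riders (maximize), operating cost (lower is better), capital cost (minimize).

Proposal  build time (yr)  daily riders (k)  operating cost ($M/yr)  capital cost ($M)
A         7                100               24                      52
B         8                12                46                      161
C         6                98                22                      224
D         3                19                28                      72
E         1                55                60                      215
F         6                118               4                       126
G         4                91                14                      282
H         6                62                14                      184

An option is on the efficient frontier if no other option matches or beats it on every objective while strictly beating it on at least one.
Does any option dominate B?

A vs B: build time 7≤8, daily riders 100≥12, operating cost 24≤46, capital cost 52≤161 — A is at least as good on every objective and strictly better on at least one, so A dominates B.

Yes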